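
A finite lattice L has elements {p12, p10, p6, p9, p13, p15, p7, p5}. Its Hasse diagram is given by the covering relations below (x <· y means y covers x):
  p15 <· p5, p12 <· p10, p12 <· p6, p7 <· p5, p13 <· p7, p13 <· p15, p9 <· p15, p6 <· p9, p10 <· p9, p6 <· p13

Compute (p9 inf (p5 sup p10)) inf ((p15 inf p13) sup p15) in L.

p9

p5 ∨ p10 = p5
p9 ∧ p5 = p9
p15 ∧ p13 = p13
p13 ∨ p15 = p15
p9 ∧ p15 = p9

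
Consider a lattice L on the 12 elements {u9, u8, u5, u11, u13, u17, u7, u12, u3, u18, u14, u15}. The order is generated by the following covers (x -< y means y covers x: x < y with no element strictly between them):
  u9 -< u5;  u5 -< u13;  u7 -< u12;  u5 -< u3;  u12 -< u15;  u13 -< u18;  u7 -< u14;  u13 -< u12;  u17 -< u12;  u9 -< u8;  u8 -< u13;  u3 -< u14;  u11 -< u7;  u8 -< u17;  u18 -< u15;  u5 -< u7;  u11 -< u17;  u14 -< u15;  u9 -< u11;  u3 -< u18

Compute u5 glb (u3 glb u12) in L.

u3 ∧ u12 = u5
u5 ∧ u5 = u5

u5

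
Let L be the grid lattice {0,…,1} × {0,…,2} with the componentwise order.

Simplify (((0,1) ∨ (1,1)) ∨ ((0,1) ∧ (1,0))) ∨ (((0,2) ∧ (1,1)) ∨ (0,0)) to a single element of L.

(0,1) ∨ (1,1) = (1,1)
(0,1) ∧ (1,0) = (0,0)
(1,1) ∨ (0,0) = (1,1)
(0,2) ∧ (1,1) = (0,1)
(0,1) ∨ (0,0) = (0,1)
(1,1) ∨ (0,1) = (1,1)

(1,1)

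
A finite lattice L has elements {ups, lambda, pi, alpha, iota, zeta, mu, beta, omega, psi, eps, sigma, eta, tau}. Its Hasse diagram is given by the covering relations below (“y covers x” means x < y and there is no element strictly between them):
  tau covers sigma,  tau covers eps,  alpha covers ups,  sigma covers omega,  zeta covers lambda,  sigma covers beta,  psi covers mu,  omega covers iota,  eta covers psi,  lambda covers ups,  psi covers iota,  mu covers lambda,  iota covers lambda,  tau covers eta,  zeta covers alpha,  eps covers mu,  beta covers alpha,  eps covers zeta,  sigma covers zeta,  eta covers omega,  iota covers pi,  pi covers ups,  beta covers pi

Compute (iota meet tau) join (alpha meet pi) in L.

iota ∧ tau = iota
alpha ∧ pi = ups
iota ∨ ups = iota

iota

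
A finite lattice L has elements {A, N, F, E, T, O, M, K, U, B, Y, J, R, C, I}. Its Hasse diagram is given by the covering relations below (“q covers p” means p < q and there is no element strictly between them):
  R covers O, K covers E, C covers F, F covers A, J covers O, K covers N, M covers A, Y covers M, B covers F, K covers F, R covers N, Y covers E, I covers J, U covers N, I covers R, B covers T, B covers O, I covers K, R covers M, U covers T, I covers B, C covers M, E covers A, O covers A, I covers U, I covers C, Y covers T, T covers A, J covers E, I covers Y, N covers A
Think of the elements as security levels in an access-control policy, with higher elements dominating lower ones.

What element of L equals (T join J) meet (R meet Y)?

T ∨ J = I
R ∧ Y = M
I ∧ M = M

M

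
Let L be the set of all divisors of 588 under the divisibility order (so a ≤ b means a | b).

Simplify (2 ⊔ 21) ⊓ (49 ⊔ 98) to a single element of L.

14

2 ∨ 21 = 42
49 ∨ 98 = 98
42 ∧ 98 = 14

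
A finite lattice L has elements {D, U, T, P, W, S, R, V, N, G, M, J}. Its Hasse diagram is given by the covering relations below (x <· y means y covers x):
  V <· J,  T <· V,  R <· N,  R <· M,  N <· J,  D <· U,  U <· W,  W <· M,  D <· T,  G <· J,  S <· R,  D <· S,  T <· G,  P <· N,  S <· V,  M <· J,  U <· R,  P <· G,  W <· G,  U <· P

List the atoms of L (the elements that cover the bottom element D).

S, T, U

The atoms are exactly the elements that cover D: S, T, U.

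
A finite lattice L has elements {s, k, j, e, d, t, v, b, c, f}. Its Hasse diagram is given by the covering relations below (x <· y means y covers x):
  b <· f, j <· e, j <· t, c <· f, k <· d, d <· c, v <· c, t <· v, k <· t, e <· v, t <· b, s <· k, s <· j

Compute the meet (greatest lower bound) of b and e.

j

Common lower bounds of {b, e}: j, s.
The greatest among these is j.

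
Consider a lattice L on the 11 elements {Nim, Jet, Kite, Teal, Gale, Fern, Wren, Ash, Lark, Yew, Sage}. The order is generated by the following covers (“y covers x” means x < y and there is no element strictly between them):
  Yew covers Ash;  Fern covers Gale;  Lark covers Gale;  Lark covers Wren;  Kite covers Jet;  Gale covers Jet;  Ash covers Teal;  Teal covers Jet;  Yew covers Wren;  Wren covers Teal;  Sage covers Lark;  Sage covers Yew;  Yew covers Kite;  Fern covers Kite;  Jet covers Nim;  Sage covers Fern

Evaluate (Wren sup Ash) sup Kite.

Yew

Wren ∨ Ash = Yew
Yew ∨ Kite = Yew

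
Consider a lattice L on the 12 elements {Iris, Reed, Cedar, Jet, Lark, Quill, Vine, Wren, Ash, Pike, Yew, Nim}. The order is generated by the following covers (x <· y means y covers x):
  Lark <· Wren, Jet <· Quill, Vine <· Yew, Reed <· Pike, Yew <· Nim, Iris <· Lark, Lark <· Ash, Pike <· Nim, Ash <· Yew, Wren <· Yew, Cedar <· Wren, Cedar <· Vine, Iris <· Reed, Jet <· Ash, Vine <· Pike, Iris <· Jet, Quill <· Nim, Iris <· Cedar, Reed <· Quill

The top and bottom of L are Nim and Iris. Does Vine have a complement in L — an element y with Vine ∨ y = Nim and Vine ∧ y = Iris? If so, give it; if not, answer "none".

Need y with Vine ∨ y = Nim and Vine ∧ y = Iris.
Checking each element gives: Quill.

Quill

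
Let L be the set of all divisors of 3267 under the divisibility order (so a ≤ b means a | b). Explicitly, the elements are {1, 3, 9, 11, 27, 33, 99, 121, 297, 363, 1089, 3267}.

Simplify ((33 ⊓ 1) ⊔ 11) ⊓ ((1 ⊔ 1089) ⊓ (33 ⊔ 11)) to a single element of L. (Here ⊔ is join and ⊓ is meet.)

33 ∧ 1 = 1
1 ∨ 11 = 11
1 ∨ 1089 = 1089
33 ∨ 11 = 33
1089 ∧ 33 = 33
11 ∧ 33 = 11

11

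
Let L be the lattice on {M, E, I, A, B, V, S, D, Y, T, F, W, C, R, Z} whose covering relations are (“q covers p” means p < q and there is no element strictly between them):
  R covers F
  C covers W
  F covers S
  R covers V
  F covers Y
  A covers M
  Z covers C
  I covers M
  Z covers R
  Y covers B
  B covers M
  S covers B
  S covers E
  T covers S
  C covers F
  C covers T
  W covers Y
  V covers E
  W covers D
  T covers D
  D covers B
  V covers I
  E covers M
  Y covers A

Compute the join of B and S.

S

Common upper bounds of {B, S}: C, F, R, S, T, Z.
The least among these is S.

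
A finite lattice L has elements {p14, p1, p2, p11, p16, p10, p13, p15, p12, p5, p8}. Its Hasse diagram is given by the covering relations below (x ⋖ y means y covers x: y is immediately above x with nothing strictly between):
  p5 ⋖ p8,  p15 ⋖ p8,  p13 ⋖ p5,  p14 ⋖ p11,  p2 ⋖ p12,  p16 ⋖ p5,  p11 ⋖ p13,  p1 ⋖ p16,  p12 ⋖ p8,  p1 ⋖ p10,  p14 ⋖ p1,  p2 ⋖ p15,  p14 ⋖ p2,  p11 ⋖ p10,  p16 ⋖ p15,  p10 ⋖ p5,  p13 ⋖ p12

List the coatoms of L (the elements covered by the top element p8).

The coatoms are exactly the elements covered by p8: p12, p15, p5.

p12, p15, p5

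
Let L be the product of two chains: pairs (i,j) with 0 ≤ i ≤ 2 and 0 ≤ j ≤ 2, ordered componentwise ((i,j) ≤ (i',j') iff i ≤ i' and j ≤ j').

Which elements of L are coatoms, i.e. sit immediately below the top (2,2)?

(1,2), (2,1)

The coatoms are exactly the elements covered by (2,2): (1,2), (2,1).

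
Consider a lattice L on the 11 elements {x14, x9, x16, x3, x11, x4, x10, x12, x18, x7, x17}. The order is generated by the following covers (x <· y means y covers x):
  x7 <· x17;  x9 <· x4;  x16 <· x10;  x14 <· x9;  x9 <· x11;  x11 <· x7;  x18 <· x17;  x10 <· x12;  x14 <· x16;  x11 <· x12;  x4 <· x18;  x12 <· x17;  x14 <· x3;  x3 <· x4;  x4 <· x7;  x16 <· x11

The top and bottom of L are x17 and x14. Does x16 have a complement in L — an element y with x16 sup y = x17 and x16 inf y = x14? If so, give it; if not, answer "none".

Need y with x16 ∨ y = x17 and x16 ∧ y = x14.
Checking each element gives: x18.

x18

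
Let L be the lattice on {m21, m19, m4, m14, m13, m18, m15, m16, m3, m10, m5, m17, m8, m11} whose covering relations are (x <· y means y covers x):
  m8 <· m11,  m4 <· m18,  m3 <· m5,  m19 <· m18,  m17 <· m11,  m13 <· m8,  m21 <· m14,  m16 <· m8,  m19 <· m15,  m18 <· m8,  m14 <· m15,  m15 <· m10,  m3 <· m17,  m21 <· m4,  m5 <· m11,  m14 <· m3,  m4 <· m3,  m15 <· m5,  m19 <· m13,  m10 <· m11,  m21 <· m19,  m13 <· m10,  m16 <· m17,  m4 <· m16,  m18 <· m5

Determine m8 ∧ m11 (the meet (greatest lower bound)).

m8

Common lower bounds of {m8, m11}: m13, m16, m18, m19, m21, m4, m8.
The greatest among these is m8.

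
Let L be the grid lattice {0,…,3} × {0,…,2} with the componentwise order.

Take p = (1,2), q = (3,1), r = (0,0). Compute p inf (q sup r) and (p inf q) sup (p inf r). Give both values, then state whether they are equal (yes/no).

(1,1); (1,1); yes

q sup r = (3,1), so p inf (q sup r) = (1,2) inf (3,1) = (1,1).
p inf q = (1,1) and p inf r = (0,0), so (p inf q) sup (p inf r) = (1,1) sup (0,0) = (1,1).
Equal: yes.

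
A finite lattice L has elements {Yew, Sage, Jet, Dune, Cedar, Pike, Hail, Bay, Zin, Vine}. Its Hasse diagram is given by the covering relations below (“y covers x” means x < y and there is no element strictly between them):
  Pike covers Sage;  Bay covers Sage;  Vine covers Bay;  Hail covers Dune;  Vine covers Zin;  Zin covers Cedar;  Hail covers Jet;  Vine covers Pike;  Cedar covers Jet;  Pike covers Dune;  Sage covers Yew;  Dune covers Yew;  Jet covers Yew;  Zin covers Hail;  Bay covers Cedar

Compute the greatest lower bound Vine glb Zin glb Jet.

Common lower bounds of {Vine, Zin, Jet}: Jet, Yew.
The greatest among these is Jet.

Jet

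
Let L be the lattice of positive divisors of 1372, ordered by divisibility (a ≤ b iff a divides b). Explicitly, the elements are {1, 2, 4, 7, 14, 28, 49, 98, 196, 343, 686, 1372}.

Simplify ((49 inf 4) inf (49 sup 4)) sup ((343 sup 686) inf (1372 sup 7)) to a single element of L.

686

49 ∧ 4 = 1
49 ∨ 4 = 196
1 ∧ 196 = 1
343 ∨ 686 = 686
1372 ∨ 7 = 1372
686 ∧ 1372 = 686
1 ∨ 686 = 686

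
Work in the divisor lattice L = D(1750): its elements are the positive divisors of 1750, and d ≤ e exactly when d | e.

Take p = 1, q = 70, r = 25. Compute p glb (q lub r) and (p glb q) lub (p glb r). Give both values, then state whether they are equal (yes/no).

1; 1; yes

q lub r = 350, so p glb (q lub r) = 1 glb 350 = 1.
p glb q = 1 and p glb r = 1, so (p glb q) lub (p glb r) = 1 lub 1 = 1.
Equal: yes.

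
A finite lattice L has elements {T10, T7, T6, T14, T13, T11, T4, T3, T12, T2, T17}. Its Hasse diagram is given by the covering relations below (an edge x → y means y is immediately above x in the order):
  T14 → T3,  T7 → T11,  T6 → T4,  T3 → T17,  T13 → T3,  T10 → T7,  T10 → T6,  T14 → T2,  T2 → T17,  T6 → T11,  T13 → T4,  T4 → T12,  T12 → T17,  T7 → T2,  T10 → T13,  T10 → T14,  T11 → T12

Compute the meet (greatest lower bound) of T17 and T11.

Common lower bounds of {T17, T11}: T10, T11, T6, T7.
The greatest among these is T11.

T11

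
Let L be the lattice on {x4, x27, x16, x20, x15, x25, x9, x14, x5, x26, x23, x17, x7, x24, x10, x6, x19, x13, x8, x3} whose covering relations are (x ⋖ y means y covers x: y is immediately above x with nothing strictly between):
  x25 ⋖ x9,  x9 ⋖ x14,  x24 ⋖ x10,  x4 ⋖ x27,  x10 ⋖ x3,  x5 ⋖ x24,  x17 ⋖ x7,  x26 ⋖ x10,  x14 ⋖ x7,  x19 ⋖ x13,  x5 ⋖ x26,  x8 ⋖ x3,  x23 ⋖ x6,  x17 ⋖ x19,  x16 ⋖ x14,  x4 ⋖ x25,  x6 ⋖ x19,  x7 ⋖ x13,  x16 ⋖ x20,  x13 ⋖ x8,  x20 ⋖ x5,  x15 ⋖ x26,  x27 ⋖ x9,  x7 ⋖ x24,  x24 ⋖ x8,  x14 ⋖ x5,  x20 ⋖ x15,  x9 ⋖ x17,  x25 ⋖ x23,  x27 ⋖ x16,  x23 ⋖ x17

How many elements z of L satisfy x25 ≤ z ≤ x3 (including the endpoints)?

The interval [x25, x3] = {x10, x13, x14, x17, x19, x23, x24, x25, x26, x3, x5, x6, x7, x8, x9}, which has 15 elements.

15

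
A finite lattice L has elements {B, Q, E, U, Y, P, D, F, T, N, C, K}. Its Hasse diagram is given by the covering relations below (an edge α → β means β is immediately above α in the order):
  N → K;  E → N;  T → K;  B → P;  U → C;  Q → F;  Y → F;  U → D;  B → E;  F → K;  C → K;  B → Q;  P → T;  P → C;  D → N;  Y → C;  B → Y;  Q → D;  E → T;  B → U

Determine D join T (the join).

K

Common upper bounds of {D, T}: K.
The least among these is K.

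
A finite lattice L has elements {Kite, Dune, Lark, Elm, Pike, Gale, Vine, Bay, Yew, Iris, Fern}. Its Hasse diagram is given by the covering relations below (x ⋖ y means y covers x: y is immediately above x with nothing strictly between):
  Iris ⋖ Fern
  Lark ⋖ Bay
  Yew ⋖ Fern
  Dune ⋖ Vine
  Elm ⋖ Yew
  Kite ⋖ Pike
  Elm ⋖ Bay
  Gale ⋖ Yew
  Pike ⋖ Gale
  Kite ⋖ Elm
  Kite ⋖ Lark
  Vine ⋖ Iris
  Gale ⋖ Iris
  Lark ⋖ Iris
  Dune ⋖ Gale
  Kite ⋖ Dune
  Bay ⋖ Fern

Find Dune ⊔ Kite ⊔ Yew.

Yew

Common upper bounds of {Dune, Kite, Yew}: Fern, Yew.
The least among these is Yew.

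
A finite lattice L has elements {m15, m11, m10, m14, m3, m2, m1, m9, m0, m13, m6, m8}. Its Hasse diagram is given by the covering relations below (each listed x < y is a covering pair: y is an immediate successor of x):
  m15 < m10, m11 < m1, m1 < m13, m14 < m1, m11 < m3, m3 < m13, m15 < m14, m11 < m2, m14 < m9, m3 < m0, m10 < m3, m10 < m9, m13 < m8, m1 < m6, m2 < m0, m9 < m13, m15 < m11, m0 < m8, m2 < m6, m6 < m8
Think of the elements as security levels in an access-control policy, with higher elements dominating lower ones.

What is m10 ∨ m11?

m3

Common upper bounds of {m10, m11}: m0, m13, m3, m8.
The least among these is m3.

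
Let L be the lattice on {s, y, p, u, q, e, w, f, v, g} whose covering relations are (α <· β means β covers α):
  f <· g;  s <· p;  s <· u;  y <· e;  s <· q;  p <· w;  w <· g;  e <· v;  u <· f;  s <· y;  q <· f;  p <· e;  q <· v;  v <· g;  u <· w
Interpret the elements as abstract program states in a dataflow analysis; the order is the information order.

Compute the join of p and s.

Common upper bounds of {p, s}: e, g, p, v, w.
The least among these is p.

p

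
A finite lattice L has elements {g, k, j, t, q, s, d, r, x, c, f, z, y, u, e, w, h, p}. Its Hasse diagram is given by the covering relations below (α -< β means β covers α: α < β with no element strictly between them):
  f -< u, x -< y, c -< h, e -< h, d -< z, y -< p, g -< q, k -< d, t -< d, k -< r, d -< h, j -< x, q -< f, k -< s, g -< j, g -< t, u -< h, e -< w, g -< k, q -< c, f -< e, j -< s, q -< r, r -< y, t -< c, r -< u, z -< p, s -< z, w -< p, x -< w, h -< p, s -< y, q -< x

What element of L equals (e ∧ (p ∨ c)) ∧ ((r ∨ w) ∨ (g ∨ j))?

e

p ∨ c = p
e ∧ p = e
r ∨ w = p
g ∨ j = j
p ∨ j = p
e ∧ p = e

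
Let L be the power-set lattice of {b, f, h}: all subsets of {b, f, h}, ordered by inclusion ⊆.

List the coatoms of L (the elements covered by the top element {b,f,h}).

{b,f}, {b,h}, {f,h}

The coatoms are exactly the elements covered by {b,f,h}: {b,f}, {b,h}, {f,h}.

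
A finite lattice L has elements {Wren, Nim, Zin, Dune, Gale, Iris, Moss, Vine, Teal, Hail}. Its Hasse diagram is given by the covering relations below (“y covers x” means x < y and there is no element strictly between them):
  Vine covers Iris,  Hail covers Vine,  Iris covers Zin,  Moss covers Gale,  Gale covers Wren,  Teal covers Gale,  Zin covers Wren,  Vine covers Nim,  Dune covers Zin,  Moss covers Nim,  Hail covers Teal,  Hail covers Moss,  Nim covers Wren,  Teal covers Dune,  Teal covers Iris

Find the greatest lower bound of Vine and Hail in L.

Common lower bounds of {Vine, Hail}: Iris, Nim, Vine, Wren, Zin.
The greatest among these is Vine.

Vine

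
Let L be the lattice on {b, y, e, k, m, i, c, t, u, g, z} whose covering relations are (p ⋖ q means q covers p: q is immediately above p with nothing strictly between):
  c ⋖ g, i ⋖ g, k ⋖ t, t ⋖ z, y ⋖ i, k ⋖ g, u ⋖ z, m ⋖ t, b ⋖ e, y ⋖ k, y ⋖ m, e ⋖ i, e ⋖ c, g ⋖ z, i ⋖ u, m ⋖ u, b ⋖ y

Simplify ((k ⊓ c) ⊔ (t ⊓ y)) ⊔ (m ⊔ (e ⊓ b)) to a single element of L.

k ∧ c = b
t ∧ y = y
b ∨ y = y
e ∧ b = b
m ∨ b = m
y ∨ m = m

m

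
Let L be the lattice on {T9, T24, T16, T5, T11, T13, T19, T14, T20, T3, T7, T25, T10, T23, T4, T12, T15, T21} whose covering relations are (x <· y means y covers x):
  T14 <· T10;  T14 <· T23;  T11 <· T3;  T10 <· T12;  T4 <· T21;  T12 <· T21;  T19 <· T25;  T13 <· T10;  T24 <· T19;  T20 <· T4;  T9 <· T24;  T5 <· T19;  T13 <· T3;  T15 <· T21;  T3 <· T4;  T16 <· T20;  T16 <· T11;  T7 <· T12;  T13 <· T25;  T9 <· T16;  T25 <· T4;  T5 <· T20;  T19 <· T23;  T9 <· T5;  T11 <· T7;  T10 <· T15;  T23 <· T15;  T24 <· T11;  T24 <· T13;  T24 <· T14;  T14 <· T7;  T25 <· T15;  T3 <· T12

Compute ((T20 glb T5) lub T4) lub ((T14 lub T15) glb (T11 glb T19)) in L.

T20 ∧ T5 = T5
T5 ∨ T4 = T4
T14 ∨ T15 = T15
T11 ∧ T19 = T24
T15 ∧ T24 = T24
T4 ∨ T24 = T4

T4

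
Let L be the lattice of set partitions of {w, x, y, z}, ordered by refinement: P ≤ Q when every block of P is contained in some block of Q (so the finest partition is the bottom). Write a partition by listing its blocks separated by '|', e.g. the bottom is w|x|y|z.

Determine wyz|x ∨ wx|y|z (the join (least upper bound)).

Common upper bounds of {wyz|x, wx|y|z}: wxyz.
The least among these is wxyz.

wxyz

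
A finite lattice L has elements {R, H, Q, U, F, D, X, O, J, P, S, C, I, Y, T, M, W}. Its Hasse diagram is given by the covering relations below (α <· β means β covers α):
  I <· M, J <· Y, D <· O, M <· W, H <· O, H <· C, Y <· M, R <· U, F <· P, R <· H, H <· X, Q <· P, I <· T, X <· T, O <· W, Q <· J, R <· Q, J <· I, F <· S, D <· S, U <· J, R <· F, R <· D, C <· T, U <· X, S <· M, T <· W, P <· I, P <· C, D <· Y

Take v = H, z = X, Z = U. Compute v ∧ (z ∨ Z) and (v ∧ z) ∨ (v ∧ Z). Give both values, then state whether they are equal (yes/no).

z ∨ Z = X, so v ∧ (z ∨ Z) = H ∧ X = H.
v ∧ z = H and v ∧ Z = R, so (v ∧ z) ∨ (v ∧ Z) = H ∨ R = H.
Equal: yes.

H; H; yes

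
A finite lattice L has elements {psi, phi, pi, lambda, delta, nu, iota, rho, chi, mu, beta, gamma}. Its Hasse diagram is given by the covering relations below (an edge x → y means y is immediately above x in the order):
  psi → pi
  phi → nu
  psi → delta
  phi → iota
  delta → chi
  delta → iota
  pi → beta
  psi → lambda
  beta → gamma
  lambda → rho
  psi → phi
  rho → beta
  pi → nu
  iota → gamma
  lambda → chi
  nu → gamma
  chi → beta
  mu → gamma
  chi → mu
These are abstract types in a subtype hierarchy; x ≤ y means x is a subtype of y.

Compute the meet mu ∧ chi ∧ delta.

delta

Common lower bounds of {mu, chi, delta}: delta, psi.
The greatest among these is delta.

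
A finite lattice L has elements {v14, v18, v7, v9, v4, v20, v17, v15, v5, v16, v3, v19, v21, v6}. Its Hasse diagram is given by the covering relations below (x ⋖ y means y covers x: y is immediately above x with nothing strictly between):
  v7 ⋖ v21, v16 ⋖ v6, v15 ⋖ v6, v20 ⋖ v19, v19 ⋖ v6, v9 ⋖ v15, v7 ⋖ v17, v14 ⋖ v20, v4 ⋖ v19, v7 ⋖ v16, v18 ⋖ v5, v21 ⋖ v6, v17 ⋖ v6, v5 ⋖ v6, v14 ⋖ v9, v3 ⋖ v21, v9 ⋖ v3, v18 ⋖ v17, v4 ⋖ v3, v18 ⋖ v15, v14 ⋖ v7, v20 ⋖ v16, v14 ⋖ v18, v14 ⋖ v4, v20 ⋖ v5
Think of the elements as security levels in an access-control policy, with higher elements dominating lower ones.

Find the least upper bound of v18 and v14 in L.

Common upper bounds of {v18, v14}: v15, v17, v18, v5, v6.
The least among these is v18.

v18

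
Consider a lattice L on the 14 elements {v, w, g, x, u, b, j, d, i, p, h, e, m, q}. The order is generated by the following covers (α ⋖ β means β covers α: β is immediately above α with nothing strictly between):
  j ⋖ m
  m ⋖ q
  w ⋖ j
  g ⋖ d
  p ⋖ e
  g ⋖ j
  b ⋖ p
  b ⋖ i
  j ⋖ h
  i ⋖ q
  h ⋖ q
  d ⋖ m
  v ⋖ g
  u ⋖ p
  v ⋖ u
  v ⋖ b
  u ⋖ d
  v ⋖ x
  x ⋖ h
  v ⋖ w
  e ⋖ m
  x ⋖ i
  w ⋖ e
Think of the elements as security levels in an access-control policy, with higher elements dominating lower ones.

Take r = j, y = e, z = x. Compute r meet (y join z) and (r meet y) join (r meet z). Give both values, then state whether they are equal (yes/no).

y join z = q, so r meet (y join z) = j meet q = j.
r meet y = w and r meet z = v, so (r meet y) join (r meet z) = w join v = w.
Equal: no.

j; w; no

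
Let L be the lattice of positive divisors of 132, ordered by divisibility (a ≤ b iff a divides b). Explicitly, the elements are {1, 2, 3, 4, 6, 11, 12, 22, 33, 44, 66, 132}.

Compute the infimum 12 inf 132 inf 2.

2

In the divisibility order, the meet is the greatest common divisor: gcd(12, 132, 2) = 2.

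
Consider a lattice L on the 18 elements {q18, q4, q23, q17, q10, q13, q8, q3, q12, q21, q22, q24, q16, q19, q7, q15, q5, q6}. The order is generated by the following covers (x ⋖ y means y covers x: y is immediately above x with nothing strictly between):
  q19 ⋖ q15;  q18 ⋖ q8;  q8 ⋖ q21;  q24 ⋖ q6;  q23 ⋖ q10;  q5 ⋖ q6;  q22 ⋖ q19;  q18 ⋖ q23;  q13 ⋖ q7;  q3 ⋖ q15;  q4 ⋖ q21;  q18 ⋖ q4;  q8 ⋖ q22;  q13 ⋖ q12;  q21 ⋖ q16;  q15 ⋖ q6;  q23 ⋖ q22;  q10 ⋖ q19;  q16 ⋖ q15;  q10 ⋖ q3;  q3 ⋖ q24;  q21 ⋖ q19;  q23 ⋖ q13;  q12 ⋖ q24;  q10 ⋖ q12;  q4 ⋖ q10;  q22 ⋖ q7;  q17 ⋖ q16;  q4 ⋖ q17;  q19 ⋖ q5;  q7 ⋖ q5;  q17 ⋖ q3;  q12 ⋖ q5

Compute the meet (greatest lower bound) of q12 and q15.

Common lower bounds of {q12, q15}: q10, q18, q23, q4.
The greatest among these is q10.

q10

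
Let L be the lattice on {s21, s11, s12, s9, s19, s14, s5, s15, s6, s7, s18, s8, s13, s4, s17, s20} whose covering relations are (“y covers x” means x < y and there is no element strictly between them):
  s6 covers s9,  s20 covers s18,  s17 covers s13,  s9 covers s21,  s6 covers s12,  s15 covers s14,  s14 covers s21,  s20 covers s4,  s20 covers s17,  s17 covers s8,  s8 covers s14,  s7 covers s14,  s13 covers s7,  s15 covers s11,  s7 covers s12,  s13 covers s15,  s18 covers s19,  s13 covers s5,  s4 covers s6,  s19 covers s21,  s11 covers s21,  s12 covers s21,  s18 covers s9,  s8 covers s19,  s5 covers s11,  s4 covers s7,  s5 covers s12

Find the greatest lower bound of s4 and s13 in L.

Common lower bounds of {s4, s13}: s12, s14, s21, s7.
The greatest among these is s7.

s7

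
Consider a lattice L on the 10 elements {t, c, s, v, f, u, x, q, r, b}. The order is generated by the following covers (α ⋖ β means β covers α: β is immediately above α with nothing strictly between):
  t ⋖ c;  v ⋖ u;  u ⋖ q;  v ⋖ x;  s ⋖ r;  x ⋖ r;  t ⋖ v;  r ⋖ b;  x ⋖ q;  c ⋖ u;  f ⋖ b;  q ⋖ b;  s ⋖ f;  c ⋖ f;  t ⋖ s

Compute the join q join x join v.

Common upper bounds of {q, x, v}: b, q.
The least among these is q.

q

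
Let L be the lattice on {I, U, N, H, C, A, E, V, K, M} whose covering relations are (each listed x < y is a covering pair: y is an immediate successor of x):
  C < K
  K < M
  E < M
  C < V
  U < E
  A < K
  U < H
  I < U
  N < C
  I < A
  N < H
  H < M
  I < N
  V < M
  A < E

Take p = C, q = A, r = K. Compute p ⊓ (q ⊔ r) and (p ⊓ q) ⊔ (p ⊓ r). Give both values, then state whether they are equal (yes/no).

q ⊔ r = K, so p ⊓ (q ⊔ r) = C ⊓ K = C.
p ⊓ q = I and p ⊓ r = C, so (p ⊓ q) ⊔ (p ⊓ r) = I ⊔ C = C.
Equal: yes.

C; C; yes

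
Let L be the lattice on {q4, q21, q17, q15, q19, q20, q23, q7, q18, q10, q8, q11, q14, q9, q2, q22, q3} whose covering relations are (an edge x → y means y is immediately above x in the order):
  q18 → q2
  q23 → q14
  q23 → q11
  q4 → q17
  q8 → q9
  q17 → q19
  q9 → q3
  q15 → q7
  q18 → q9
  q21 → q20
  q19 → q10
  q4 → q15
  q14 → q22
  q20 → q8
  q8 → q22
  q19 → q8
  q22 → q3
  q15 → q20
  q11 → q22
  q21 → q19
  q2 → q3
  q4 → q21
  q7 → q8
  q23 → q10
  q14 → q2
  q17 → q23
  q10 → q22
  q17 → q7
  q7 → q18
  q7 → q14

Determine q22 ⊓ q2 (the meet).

q14

Common lower bounds of {q22, q2}: q14, q15, q17, q23, q4, q7.
The greatest among these is q14.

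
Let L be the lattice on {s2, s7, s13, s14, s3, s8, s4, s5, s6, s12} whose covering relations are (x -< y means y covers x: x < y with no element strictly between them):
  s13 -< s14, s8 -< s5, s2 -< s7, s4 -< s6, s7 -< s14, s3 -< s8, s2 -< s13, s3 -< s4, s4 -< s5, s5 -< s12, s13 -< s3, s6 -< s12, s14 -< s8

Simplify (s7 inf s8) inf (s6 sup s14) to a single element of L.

s7

s7 ∧ s8 = s7
s6 ∨ s14 = s12
s7 ∧ s12 = s7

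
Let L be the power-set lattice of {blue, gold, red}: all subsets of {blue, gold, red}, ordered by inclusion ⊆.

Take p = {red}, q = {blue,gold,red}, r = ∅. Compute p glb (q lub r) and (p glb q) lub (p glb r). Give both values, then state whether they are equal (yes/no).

q lub r = {blue,gold,red}, so p glb (q lub r) = {red} glb {blue,gold,red} = {red}.
p glb q = {red} and p glb r = ∅, so (p glb q) lub (p glb r) = {red} lub ∅ = {red}.
Equal: yes.

{red}; {red}; yes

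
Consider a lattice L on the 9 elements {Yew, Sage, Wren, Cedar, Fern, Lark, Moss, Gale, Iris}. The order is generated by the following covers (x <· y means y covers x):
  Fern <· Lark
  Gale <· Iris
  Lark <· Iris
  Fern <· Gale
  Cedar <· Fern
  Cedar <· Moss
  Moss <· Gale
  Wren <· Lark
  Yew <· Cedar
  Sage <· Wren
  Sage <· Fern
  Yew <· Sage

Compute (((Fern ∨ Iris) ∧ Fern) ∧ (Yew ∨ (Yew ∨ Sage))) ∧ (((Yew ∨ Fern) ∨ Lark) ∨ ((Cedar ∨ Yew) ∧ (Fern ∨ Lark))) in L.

Sage

Fern ∨ Iris = Iris
Iris ∧ Fern = Fern
Yew ∨ Sage = Sage
Yew ∨ Sage = Sage
Fern ∧ Sage = Sage
Yew ∨ Fern = Fern
Fern ∨ Lark = Lark
Cedar ∨ Yew = Cedar
Fern ∨ Lark = Lark
Cedar ∧ Lark = Cedar
Lark ∨ Cedar = Lark
Sage ∧ Lark = Sage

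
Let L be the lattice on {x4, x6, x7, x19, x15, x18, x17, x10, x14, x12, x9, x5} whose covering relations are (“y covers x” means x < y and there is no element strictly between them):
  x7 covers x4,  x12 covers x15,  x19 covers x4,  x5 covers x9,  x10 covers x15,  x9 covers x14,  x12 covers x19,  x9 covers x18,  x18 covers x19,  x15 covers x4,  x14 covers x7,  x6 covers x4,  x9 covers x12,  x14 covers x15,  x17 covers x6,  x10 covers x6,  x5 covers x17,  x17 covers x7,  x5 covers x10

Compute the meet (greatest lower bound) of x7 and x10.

Common lower bounds of {x7, x10}: x4.
The greatest among these is x4.

x4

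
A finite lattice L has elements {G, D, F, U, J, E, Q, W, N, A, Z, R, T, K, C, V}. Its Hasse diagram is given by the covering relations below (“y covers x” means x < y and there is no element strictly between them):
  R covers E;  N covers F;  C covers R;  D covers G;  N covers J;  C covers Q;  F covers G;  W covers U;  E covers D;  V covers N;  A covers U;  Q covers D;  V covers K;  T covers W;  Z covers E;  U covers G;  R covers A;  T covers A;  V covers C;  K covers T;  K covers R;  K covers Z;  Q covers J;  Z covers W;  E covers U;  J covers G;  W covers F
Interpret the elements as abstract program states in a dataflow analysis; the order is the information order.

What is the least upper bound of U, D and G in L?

Common upper bounds of {U, D, G}: C, E, K, R, V, Z.
The least among these is E.

E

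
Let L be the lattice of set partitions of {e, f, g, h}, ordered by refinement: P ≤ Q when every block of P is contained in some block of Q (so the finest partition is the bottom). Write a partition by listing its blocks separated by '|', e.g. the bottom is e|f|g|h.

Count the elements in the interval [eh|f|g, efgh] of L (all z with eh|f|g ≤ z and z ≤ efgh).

The interval [eh|f|g, efgh] = {efgh, efh|g, egh|f, eh|fg, eh|f|g}, which has 5 elements.

5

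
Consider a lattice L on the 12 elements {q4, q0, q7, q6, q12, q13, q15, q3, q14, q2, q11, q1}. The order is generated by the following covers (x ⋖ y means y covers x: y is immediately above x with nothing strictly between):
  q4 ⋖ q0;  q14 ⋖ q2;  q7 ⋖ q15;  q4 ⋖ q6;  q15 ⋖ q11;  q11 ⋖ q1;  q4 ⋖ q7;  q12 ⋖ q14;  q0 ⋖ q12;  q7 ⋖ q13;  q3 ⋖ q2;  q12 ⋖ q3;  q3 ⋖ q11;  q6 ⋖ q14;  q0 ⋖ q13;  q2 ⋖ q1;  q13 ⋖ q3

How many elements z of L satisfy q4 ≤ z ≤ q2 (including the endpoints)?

9

The interval [q4, q2] = {q0, q12, q13, q14, q2, q3, q4, q6, q7}, which has 9 elements.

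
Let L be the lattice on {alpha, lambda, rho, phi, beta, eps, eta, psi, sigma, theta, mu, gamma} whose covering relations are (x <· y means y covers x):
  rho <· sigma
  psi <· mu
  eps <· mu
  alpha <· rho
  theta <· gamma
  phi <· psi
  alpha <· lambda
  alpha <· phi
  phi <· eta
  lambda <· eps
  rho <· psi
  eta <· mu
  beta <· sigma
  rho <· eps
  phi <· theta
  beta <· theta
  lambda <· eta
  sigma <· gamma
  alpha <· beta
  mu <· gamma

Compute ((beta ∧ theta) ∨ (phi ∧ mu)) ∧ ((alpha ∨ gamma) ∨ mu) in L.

beta ∧ theta = beta
phi ∧ mu = phi
beta ∨ phi = theta
alpha ∨ gamma = gamma
gamma ∨ mu = gamma
theta ∧ gamma = theta

theta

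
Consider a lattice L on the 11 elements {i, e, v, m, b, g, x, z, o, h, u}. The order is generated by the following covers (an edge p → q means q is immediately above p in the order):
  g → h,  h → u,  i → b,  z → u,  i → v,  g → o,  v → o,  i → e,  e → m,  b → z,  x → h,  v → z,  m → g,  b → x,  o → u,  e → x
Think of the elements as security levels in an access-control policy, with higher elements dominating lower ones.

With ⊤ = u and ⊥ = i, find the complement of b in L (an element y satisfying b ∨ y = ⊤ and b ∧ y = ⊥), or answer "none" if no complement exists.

o

Need y with b ∨ y = u and b ∧ y = i.
Checking each element gives: o.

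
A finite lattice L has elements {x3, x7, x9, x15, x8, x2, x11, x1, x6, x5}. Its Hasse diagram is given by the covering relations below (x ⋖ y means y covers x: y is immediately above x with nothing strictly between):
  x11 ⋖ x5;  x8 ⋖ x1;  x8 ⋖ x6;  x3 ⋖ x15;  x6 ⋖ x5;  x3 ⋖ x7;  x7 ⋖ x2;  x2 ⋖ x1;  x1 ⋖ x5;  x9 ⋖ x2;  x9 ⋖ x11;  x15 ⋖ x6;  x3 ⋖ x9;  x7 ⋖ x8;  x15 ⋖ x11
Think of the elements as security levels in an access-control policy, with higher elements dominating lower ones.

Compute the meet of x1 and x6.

x8

Common lower bounds of {x1, x6}: x3, x7, x8.
The greatest among these is x8.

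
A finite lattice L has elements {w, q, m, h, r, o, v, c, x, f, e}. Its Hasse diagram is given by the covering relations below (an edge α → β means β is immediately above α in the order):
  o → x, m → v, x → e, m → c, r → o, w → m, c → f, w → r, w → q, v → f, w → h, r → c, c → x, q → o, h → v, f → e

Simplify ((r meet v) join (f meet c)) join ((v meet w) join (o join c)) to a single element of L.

r ∧ v = w
f ∧ c = c
w ∨ c = c
v ∧ w = w
o ∨ c = x
w ∨ x = x
c ∨ x = x

x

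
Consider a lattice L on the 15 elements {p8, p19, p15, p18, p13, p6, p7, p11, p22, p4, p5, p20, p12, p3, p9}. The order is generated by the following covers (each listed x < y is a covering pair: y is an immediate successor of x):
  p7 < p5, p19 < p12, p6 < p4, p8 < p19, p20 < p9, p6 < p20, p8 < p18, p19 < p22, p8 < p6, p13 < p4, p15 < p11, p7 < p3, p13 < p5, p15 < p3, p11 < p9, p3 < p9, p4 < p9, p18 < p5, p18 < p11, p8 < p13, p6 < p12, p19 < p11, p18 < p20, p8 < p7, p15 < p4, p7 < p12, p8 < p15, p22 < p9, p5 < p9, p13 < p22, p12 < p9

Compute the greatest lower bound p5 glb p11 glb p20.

p18

Common lower bounds of {p5, p11, p20}: p18, p8.
The greatest among these is p18.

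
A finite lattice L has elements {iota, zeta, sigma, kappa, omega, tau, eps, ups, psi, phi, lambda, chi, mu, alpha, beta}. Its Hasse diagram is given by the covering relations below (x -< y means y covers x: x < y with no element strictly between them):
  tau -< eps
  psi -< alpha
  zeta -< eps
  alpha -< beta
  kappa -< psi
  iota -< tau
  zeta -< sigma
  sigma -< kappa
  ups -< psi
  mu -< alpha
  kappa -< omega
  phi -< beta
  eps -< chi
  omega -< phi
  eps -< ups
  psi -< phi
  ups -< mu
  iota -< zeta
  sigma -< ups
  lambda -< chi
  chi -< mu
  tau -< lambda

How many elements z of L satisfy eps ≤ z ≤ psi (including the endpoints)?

3

The interval [eps, psi] = {eps, psi, ups}, which has 3 elements.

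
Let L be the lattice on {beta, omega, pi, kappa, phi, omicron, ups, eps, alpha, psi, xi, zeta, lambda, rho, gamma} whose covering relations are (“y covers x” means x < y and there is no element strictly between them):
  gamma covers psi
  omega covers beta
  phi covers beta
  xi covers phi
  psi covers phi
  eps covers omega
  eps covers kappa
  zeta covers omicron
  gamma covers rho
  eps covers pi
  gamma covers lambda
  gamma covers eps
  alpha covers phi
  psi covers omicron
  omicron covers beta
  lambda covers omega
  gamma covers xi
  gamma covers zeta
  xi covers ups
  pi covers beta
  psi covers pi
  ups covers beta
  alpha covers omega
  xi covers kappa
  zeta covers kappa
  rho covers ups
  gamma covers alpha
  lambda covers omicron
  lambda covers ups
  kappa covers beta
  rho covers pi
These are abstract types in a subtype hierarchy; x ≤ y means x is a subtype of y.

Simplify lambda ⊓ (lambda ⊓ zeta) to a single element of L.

lambda ∧ zeta = omicron
lambda ∧ omicron = omicron

omicron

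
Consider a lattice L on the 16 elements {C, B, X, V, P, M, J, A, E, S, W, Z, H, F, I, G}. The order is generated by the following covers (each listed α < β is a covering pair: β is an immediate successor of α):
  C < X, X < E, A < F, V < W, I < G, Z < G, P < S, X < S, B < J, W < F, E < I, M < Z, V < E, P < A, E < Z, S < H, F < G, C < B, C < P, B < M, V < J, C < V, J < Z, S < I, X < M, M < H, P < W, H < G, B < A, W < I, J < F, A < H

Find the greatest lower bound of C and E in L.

Common lower bounds of {C, E}: C.
The greatest among these is C.

C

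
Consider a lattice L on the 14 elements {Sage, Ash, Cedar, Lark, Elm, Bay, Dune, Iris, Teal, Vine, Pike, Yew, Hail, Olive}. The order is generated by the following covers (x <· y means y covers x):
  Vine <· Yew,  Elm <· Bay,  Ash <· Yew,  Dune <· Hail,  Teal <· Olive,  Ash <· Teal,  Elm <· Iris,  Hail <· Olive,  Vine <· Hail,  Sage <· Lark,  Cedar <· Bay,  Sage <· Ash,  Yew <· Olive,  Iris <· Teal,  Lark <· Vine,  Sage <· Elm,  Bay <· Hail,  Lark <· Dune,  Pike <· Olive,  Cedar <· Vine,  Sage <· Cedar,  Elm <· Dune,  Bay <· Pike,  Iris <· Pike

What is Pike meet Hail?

Bay

Common lower bounds of {Pike, Hail}: Bay, Cedar, Elm, Sage.
The greatest among these is Bay.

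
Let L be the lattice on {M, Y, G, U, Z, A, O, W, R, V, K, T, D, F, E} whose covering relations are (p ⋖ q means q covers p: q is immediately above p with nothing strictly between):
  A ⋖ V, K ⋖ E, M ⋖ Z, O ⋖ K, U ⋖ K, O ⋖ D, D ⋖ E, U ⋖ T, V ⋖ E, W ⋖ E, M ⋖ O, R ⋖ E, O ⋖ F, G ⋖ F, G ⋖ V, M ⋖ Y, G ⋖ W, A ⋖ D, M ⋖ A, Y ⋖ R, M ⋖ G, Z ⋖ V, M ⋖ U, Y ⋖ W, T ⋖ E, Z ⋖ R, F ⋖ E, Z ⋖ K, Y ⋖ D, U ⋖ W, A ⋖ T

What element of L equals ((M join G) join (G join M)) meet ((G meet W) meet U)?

M ∨ G = G
G ∨ M = G
G ∨ G = G
G ∧ W = G
G ∧ U = M
G ∧ M = M

M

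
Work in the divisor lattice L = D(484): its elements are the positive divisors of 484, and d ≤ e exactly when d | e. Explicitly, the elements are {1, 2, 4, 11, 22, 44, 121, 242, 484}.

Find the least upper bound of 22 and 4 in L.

44

In the divisibility order, the join is the least common multiple: lcm(22, 4) = 44.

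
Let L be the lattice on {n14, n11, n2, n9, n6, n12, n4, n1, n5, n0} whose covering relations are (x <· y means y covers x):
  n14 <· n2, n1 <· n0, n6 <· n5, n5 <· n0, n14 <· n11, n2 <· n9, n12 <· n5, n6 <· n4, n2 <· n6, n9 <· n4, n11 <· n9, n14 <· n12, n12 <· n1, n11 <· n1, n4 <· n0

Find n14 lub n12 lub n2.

n5

Common upper bounds of {n14, n12, n2}: n0, n5.
The least among these is n5.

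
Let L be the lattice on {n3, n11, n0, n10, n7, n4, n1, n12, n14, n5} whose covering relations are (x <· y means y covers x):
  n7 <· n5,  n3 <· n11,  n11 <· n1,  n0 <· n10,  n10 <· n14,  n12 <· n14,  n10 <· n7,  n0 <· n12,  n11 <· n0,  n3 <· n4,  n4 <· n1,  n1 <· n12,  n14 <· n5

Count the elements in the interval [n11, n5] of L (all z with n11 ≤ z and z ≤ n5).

8

The interval [n11, n5] = {n0, n1, n10, n11, n12, n14, n5, n7}, which has 8 elements.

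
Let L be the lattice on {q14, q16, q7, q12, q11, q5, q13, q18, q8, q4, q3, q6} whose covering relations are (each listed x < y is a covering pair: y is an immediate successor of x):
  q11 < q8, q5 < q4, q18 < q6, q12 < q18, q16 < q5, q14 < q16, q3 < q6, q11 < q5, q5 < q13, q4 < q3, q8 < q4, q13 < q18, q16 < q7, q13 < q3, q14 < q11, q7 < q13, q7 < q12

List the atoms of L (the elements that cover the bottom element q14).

q11, q16

The atoms are exactly the elements that cover q14: q11, q16.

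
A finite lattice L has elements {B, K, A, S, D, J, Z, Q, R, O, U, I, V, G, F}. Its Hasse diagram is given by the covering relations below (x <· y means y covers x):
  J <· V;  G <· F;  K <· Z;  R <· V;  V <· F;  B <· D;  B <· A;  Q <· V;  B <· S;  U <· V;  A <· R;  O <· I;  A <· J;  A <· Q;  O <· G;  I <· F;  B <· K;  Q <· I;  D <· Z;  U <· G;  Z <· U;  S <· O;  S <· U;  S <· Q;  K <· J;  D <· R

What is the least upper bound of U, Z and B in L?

U

Common upper bounds of {U, Z, B}: F, G, U, V.
The least among these is U.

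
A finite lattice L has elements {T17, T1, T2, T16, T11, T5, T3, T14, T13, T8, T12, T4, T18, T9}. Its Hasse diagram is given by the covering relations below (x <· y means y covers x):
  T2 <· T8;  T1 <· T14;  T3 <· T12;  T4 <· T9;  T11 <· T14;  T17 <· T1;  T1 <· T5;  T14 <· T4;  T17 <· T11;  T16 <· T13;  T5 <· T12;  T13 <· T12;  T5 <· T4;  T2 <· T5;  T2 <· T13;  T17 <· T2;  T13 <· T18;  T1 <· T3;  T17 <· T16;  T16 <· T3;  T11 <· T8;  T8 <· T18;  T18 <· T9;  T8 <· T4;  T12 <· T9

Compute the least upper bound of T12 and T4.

T9

Common upper bounds of {T12, T4}: T9.
The least among these is T9.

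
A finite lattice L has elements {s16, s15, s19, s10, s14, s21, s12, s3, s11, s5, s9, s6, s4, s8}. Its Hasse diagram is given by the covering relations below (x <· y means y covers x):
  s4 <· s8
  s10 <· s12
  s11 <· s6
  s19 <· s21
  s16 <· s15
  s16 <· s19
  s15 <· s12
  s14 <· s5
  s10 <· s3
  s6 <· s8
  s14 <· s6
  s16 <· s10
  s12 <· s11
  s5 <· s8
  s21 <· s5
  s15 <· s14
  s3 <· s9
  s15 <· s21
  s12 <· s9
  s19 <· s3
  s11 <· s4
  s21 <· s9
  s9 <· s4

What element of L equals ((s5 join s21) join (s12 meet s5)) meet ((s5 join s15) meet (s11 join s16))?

s5 ∨ s21 = s5
s12 ∧ s5 = s15
s5 ∨ s15 = s5
s5 ∨ s15 = s5
s11 ∨ s16 = s11
s5 ∧ s11 = s15
s5 ∧ s15 = s15

s15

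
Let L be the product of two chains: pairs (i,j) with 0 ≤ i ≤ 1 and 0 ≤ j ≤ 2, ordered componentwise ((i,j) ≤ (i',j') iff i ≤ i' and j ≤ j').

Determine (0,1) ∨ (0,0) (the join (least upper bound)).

Common upper bounds of {(0,1), (0,0)}: (0,1), (0,2), (1,1), (1,2).
The least among these is (0,1).

(0,1)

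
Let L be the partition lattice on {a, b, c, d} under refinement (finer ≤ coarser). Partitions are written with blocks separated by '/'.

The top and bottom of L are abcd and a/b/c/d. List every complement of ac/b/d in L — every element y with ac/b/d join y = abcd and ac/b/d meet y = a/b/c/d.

Need y with ac/b/d ∨ y = abcd and ac/b/d ∧ y = a/b/c/d.
Checking each element gives: a/bcd, ab/cd, abd/c, ad/bc.

a/bcd, ab/cd, abd/c, ad/bc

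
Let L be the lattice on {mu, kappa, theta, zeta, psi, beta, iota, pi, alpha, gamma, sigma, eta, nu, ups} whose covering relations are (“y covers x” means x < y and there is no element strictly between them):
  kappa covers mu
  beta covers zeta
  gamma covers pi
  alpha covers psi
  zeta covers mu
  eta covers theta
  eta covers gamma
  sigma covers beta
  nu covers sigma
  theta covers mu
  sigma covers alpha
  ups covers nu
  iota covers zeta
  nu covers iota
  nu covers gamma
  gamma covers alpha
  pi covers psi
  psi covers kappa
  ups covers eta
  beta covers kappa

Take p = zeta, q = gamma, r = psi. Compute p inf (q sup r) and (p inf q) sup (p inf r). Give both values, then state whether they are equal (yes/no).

q sup r = gamma, so p inf (q sup r) = zeta inf gamma = mu.
p inf q = mu and p inf r = mu, so (p inf q) sup (p inf r) = mu sup mu = mu.
Equal: yes.

mu; mu; yes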